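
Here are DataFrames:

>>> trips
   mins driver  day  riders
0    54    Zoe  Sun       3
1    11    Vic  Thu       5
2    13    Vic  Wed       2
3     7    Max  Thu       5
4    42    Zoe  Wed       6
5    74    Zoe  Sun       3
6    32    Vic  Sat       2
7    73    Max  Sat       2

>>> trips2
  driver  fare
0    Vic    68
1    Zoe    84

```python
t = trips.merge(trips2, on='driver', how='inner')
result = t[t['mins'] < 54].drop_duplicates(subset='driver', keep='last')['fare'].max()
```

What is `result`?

84

merge on 'driver' (how='inner') → 6 rows:
   mins driver  day  riders  fare
0    54    Zoe  Sun       3    84
1    11    Vic  Thu       5    68
2    13    Vic  Wed       2    68
3    42    Zoe  Wed       6    84
4    74    Zoe  Sun       3    84
5    32    Vic  Sat       2    68
filter rows where mins < 54:
   mins driver  day  riders  fare
1    11    Vic  Thu       5    68
2    13    Vic  Wed       2    68
3    42    Zoe  Wed       6    84
5    32    Vic  Sat       2    68
drop duplicate driver (keep=last):
   mins driver  day  riders  fare
3    42    Zoe  Wed       6    84
5    32    Vic  Sat       2    68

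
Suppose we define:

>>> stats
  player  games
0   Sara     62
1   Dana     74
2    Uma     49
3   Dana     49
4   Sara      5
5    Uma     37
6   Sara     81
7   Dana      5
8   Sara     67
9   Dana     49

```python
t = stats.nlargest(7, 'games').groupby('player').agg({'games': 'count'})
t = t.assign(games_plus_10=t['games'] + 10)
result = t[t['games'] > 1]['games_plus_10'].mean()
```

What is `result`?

13.0

take 7 rows with largest games:
  player  games
6   Sara     81
1   Dana     74
8   Sara     67
0   Sara     62
2    Uma     49
3   Dana     49
9   Dana     49
group by player, count of games:
        games
player       
Dana        3
Sara        3
Uma         1
add column games_plus_10 = t['games'] + 10:
        games  games_plus_10
player                      
Dana        3             13
Sara        3             13
Uma         1             11
filter rows where games > 1:
        games  games_plus_10
player                      
Dana        3             13
Sara        3             13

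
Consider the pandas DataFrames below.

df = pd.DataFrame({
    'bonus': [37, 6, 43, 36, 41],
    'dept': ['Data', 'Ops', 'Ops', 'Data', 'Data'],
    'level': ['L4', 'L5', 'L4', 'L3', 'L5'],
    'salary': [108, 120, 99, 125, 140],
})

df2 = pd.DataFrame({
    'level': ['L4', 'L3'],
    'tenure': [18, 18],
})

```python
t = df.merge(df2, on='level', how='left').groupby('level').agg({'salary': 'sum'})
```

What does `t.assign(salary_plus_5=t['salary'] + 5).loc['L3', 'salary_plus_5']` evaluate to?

merge on 'level' (how='left') → 5 rows:
   bonus  dept level  salary  tenure
0     37  Data    L4     108    18.0
1      6   Ops    L5     120     NaN
2     43   Ops    L4      99    18.0
3     36  Data    L3     125    18.0
4     41  Data    L5     140     NaN
group by level, sum of salary:
       salary
level        
L3        125
L4        207
L5        260
add column salary_plus_5 = t['salary'] + 5:
       salary  salary_plus_5
level                       
L3        125            130
L4        207            212
L5        260            265

130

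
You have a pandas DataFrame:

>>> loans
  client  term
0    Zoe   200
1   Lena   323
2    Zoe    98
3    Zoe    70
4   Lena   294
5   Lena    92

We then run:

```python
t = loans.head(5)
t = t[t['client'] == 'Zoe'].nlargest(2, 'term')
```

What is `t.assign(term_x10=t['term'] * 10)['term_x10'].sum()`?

take first 5 rows:
  client  term
0    Zoe   200
1   Lena   323
2    Zoe    98
3    Zoe    70
4   Lena   294
filter rows where client == 'Zoe':
  client  term
0    Zoe   200
2    Zoe    98
3    Zoe    70
take 2 rows with largest term:
  client  term
0    Zoe   200
2    Zoe    98
add column term_x10 = t['term'] * 10:
  client  term  term_x10
0    Zoe   200      2000
2    Zoe    98       980

2980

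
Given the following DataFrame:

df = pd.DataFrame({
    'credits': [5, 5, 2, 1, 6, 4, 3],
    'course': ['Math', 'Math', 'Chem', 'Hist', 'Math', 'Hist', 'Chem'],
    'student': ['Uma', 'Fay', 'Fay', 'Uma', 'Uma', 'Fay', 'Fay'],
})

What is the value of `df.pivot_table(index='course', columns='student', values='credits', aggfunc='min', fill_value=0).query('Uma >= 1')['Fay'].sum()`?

9

pivot: rows=course, cols=student, min(credits):
student  Fay  Uma
course           
Chem       2    0
Hist       4    1
Math       5    5
filter rows where Uma >= 1:
student  Fay  Uma
course           
Hist       4    1
Math       5    5
The sum of column 'Fay' is 9.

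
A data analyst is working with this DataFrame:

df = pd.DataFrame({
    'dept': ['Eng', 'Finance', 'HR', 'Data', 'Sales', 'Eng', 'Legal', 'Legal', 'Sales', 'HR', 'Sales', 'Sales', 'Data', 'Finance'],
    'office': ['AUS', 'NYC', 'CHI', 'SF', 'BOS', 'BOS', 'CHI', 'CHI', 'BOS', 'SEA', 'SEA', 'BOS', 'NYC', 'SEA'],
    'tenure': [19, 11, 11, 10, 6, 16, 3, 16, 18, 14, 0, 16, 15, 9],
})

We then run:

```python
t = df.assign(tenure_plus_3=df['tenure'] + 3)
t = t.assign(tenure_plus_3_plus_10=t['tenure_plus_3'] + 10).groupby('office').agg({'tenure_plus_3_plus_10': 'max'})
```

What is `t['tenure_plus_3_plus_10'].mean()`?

28.3333333333

add column tenure_plus_3 = df['tenure'] + 3:
       dept office  tenure  tenure_plus_3
0       Eng    AUS      19             22
1   Finance    NYC      11             14
2        HR    CHI      11             14
3      Data     SF      10             13
4     Sales    BOS       6              9
5       Eng    BOS      16             19
6     Legal    CHI       3              6
7     Legal    CHI      16             19
8     Sales    BOS      18             21
9        HR    SEA      14             17
10    Sales    SEA       0              3
11    Sales    BOS      16             19
12     Data    NYC      15             18
13  Finance    SEA       9             12
add column tenure_plus_3_plus_10 = t['tenure_plus_3'] + 10:
       dept office  tenure  tenure_plus_3  tenure_plus_3_plus_10
0       Eng    AUS      19             22                     32
1   Finance    NYC      11             14                     24
2        HR    CHI      11             14                     24
3      Data     SF      10             13                     23
4     Sales    BOS       6              9                     19
5       Eng    BOS      16             19                     29
6     Legal    CHI       3              6                     16
7     Legal    CHI      16             19                     29
8     Sales    BOS      18             21                     31
9        HR    SEA      14             17                     27
10    Sales    SEA       0              3                     13
11    Sales    BOS      16             19                     29
12     Data    NYC      15             18                     28
13  Finance    SEA       9             12                     22
group by office, max of tenure_plus_3_plus_10:
        tenure_plus_3_plus_10
office                       
AUS                        32
BOS                        31
CHI                        29
NYC                        28
SEA                        27
SF                         23
Finally, mean of column 'tenure_plus_3_plus_10' = 28.3333333333.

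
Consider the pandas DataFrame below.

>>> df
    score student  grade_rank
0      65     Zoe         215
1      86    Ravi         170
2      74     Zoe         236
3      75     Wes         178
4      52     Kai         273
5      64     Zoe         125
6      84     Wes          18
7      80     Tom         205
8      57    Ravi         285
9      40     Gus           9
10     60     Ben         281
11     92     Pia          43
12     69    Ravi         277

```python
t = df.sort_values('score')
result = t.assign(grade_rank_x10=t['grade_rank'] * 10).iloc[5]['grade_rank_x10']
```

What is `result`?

sort by score:
    score student  grade_rank
9      40     Gus           9
4      52     Kai         273
8      57    Ravi         285
10     60     Ben         281
5      64     Zoe         125
0      65     Zoe         215
12     69    Ravi         277
2      74     Zoe         236
3      75     Wes         178
7      80     Tom         205
6      84     Wes          18
1      86    Ravi         170
11     92     Pia          43
add column grade_rank_x10 = t['grade_rank'] * 10:
    score student  grade_rank  grade_rank_x10
9      40     Gus           9              90
4      52     Kai         273            2730
8      57    Ravi         285            2850
10     60     Ben         281            2810
5      64     Zoe         125            1250
0      65     Zoe         215            2150
12     69    Ravi         277            2770
2      74     Zoe         236            2360
3      75     Wes         178            1780
7      80     Tom         205            2050
6      84     Wes          18             180
1      86    Ravi         170            1700
11     92     Pia          43             430

2150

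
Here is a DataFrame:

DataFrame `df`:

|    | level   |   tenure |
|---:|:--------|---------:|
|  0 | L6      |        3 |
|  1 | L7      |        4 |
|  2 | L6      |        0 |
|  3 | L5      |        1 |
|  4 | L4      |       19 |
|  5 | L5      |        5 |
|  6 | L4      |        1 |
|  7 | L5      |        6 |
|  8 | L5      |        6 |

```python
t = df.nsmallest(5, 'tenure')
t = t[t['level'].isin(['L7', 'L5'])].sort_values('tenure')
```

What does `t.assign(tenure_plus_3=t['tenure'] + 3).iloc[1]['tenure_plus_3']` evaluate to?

take 5 rows with smallest tenure:
  level  tenure
2    L6       0
3    L5       1
6    L4       1
0    L6       3
1    L7       4
filter rows where level in ['L7', 'L5']:
  level  tenure
3    L5       1
1    L7       4
sort by tenure:
  level  tenure
3    L5       1
1    L7       4
add column tenure_plus_3 = t['tenure'] + 3:
  level  tenure  tenure_plus_3
3    L5       1              4
1    L7       4              7
So iloc[1]['tenure_plus_3'] = 7.

7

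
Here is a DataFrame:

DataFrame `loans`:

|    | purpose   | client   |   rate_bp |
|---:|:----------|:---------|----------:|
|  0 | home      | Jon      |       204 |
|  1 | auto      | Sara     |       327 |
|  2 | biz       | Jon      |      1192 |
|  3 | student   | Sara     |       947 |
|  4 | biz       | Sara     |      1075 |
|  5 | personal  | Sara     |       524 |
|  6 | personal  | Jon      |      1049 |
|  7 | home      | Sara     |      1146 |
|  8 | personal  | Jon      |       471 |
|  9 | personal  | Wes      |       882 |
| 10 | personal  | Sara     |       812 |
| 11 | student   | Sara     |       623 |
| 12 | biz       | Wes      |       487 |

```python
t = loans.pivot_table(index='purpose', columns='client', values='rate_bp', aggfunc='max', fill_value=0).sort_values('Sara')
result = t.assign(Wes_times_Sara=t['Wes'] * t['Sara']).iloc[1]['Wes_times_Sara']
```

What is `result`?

716184

pivot: rows=purpose, cols=client, max(rate_bp):
client     Jon  Sara  Wes
purpose                  
auto         0   327    0
biz       1192  1075  487
home       204  1146    0
personal  1049   812  882
student      0   947    0
sort by Sara:
client     Jon  Sara  Wes
purpose                  
auto         0   327    0
personal  1049   812  882
student      0   947    0
biz       1192  1075  487
home       204  1146    0
add column Wes_times_Sara = t['Wes'] * t['Sara']:
client     Jon  Sara  Wes  Wes_times_Sara
purpose                                  
auto         0   327    0               0
personal  1049   812  882          716184
student      0   947    0               0
biz       1192  1075  487          523525
home       204  1146    0               0
Finally, value at position 1, column 'Wes_times_Sara' = 716184.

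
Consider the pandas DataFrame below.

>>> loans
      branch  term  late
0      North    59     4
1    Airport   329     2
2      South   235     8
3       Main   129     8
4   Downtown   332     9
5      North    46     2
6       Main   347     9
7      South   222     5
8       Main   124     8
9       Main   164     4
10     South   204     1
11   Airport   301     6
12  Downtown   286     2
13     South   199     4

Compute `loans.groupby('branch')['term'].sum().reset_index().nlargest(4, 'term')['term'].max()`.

group by branch, sum of term:
branch
Airport     630
Downtown    618
Main        764
North       105
South       860
Name: term, dtype: int64
reset_index():
     branch  term
0   Airport   630
1  Downtown   618
2      Main   764
3     North   105
4     South   860
take 4 rows with largest term:
     branch  term
4     South   860
2      Main   764
0   Airport   630
1  Downtown   618
Reading off the max of column 'term', we get 860.

860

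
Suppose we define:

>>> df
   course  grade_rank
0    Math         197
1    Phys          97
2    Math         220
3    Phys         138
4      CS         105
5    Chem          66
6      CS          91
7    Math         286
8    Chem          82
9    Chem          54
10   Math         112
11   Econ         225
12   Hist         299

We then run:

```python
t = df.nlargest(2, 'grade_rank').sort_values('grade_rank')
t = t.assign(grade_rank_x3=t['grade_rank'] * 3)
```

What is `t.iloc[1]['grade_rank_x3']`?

897

take 2 rows with largest grade_rank:
   course  grade_rank
12   Hist         299
7    Math         286
sort by grade_rank:
   course  grade_rank
7    Math         286
12   Hist         299
add column grade_rank_x3 = t['grade_rank'] * 3:
   course  grade_rank  grade_rank_x3
7    Math         286            858
12   Hist         299            897
value at position 1, column 'grade_rank_x3' → 897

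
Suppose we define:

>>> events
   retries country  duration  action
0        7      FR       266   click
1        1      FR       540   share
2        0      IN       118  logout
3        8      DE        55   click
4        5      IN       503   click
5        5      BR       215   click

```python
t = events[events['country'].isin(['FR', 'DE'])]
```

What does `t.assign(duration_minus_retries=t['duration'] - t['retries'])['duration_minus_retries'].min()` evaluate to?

filter rows where country in ['FR', 'DE']:
   retries country  duration action
0        7      FR       266  click
1        1      FR       540  share
3        8      DE        55  click
add column duration_minus_retries = t['duration'] - t['retries']:
   retries country  duration action  duration_minus_retries
0        7      FR       266  click                     259
1        1      FR       540  share                     539
3        8      DE        55  click                      47

47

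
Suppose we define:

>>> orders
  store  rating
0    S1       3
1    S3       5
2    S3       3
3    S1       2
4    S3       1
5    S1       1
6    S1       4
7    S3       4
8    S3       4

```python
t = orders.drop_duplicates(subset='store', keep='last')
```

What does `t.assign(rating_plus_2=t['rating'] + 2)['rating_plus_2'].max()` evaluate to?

6

drop duplicate store (keep=last):
  store  rating
6    S1       4
8    S3       4
add column rating_plus_2 = t['rating'] + 2:
  store  rating  rating_plus_2
6    S1       4              6
8    S3       4              6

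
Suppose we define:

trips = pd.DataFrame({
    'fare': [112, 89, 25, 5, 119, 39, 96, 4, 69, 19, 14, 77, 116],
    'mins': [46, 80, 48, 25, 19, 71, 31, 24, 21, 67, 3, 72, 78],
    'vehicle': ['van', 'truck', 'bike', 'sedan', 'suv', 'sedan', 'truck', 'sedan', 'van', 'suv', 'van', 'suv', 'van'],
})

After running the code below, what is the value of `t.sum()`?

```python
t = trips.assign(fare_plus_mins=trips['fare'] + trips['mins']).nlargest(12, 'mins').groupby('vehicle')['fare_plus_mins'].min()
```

404

add column fare_plus_mins = trips['fare'] + trips['mins']:
    fare  mins vehicle  fare_plus_mins
0    112    46     van             158
1     89    80   truck             169
2     25    48    bike              73
3      5    25   sedan              30
4    119    19     suv             138
5     39    71   sedan             110
6     96    31   truck             127
7      4    24   sedan              28
8     69    21     van              90
9     19    67     suv              86
10    14     3     van              17
11    77    72     suv             149
12   116    78     van             194
take 12 rows with largest mins:
    fare  mins vehicle  fare_plus_mins
1     89    80   truck             169
12   116    78     van             194
11    77    72     suv             149
5     39    71   sedan             110
9     19    67     suv              86
2     25    48    bike              73
0    112    46     van             158
6     96    31   truck             127
3      5    25   sedan              30
7      4    24   sedan              28
8     69    21     van              90
4    119    19     suv             138
group by vehicle, min of fare_plus_mins:
vehicle
bike      73
sedan     28
suv       86
truck    127
van       90
Name: fare_plus_mins, dtype: int64
The sum of the resulting series is 404.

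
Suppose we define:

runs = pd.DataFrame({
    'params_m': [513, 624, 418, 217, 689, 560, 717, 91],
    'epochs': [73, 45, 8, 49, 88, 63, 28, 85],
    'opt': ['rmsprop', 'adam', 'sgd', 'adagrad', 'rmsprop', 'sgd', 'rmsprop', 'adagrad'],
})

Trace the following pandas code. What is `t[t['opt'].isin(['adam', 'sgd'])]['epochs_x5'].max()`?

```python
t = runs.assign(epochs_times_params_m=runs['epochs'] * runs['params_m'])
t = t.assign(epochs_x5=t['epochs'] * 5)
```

add column epochs_times_params_m = runs['epochs'] * runs['params_m']:
   params_m  epochs      opt  epochs_times_params_m
0       513      73  rmsprop                  37449
1       624      45     adam                  28080
2       418       8      sgd                   3344
3       217      49  adagrad                  10633
4       689      88  rmsprop                  60632
5       560      63      sgd                  35280
6       717      28  rmsprop                  20076
7        91      85  adagrad                   7735
add column epochs_x5 = t['epochs'] * 5:
   params_m  epochs      opt  epochs_times_params_m  epochs_x5
0       513      73  rmsprop                  37449        365
1       624      45     adam                  28080        225
2       418       8      sgd                   3344         40
3       217      49  adagrad                  10633        245
4       689      88  rmsprop                  60632        440
5       560      63      sgd                  35280        315
6       717      28  rmsprop                  20076        140
7        91      85  adagrad                   7735        425
filter rows where opt in ['adam', 'sgd']:
   params_m  epochs   opt  epochs_times_params_m  epochs_x5
1       624      45  adam                  28080        225
2       418       8   sgd                   3344         40
5       560      63   sgd                  35280        315
The max of column 'epochs_x5' is 315.

315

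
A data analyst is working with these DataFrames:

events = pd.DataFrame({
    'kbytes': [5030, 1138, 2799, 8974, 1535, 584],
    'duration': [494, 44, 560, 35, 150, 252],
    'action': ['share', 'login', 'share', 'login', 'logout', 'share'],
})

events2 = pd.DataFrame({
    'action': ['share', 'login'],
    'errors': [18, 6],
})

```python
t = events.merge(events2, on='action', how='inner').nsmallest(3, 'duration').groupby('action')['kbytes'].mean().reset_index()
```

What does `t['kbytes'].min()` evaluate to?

merge on 'action' (how='inner') → 5 rows:
   kbytes  duration action  errors
0    5030       494  share      18
1    1138        44  login       6
2    2799       560  share      18
3    8974        35  login       6
4     584       252  share      18
take 3 rows with smallest duration:
   kbytes  duration action  errors
3    8974        35  login       6
1    1138        44  login       6
4     584       252  share      18
group by action, mean of kbytes:
action
login    5056.0
share     584.0
Name: kbytes, dtype: float64
reset_index():
  action  kbytes
0  login  5056.0
1  share   584.0
So min() = 584.0.

584.0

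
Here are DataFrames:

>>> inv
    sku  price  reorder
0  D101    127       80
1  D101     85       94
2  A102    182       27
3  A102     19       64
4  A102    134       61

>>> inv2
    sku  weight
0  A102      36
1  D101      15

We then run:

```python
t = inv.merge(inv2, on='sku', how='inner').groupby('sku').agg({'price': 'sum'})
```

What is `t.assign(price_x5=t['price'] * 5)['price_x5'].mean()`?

merge on 'sku' (how='inner') → 5 rows:
    sku  price  reorder  weight
0  D101    127       80      15
1  D101     85       94      15
2  A102    182       27      36
3  A102     19       64      36
4  A102    134       61      36
group by sku, sum of price:
      price
sku        
A102    335
D101    212
add column price_x5 = t['price'] * 5:
      price  price_x5
sku                  
A102    335      1675
D101    212      1060
The mean of column 'price_x5' is 1367.5.

1367.5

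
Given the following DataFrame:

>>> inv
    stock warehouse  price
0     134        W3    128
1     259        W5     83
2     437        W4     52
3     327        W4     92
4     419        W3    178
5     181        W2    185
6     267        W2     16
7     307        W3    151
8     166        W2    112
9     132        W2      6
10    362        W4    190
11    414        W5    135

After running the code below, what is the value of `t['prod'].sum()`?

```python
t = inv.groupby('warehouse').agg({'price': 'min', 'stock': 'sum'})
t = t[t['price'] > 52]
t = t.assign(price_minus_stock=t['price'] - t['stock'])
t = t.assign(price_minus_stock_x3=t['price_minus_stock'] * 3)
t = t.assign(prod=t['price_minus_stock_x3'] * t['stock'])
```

-3079770

group by warehouse: min(price), sum(stock):
           price  stock
warehouse              
W2             6    746
W3           128    860
W4            52   1126
W5            83    673
filter rows where price > 52:
           price  stock
warehouse              
W3           128    860
W5            83    673
add column price_minus_stock = t['price'] - t['stock']:
           price  stock  price_minus_stock
warehouse                                 
W3           128    860               -732
W5            83    673               -590
add column price_minus_stock_x3 = t['price_minus_stock'] * 3:
           price  stock  price_minus_stock  price_minus_stock_x3
warehouse                                                       
W3           128    860               -732                 -2196
W5            83    673               -590                 -1770
add column prod = t['price_minus_stock_x3'] * t['stock']:
           price  stock  price_minus_stock  price_minus_stock_x3     prod
warehouse                                                                
W3           128    860               -732                 -2196 -1888560
W5            83    673               -590                 -1770 -1191210
sum of column 'prod' → -3079770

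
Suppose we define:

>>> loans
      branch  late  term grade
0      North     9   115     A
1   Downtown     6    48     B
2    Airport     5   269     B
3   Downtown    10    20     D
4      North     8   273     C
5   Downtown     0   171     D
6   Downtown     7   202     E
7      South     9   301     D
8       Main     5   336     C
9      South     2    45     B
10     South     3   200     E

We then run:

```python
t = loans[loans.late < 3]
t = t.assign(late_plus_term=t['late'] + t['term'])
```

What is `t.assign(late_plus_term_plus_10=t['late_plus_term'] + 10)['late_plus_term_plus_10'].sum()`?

238

filter rows where late < 3:
     branch  late  term grade
5  Downtown     0   171     D
9     South     2    45     B
add column late_plus_term = t['late'] + t['term']:
     branch  late  term grade  late_plus_term
5  Downtown     0   171     D             171
9     South     2    45     B              47
add column late_plus_term_plus_10 = t['late_plus_term'] + 10:
     branch  late  term grade  late_plus_term  late_plus_term_plus_10
5  Downtown     0   171     D             171                     181
9     South     2    45     B              47                      57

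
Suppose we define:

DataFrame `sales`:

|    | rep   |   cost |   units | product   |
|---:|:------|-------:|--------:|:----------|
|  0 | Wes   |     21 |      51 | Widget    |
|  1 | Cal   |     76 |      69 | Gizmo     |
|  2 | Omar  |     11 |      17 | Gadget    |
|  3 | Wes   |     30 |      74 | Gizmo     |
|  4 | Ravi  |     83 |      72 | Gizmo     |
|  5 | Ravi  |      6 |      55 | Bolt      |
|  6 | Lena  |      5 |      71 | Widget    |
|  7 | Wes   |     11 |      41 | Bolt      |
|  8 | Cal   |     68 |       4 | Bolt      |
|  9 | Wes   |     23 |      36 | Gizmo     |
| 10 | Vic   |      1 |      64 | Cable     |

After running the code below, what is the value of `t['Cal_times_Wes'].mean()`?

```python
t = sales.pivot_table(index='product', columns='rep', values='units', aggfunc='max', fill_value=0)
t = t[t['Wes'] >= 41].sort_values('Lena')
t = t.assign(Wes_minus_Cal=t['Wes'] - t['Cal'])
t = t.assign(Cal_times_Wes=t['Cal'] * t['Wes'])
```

pivot: rows=product, cols=rep, max(units):
rep      Cal  Lena  Omar  Ravi  Vic  Wes
product                                 
Bolt       4     0     0    55    0   41
Cable      0     0     0     0   64    0
Gadget     0     0    17     0    0    0
Gizmo     69     0     0    72    0   74
Widget     0    71     0     0    0   51
filter rows where Wes >= 41:
rep      Cal  Lena  Omar  Ravi  Vic  Wes
product                                 
Bolt       4     0     0    55    0   41
Gizmo     69     0     0    72    0   74
Widget     0    71     0     0    0   51
sort by Lena:
rep      Cal  Lena  Omar  Ravi  Vic  Wes
product                                 
Bolt       4     0     0    55    0   41
Gizmo     69     0     0    72    0   74
Widget     0    71     0     0    0   51
add column Wes_minus_Cal = t['Wes'] - t['Cal']:
rep      Cal  Lena  Omar  Ravi  Vic  Wes  Wes_minus_Cal
product                                                
Bolt       4     0     0    55    0   41             37
Gizmo     69     0     0    72    0   74              5
Widget     0    71     0     0    0   51             51
add column Cal_times_Wes = t['Cal'] * t['Wes']:
rep      Cal  Lena  Omar  Ravi  Vic  Wes  Wes_minus_Cal  Cal_times_Wes
product                                                               
Bolt       4     0     0    55    0   41             37            164
Gizmo     69     0     0    72    0   74              5           5106
Widget     0    71     0     0    0   51             51              0
mean of column 'Cal_times_Wes' → 1756.66666667

1756.66666667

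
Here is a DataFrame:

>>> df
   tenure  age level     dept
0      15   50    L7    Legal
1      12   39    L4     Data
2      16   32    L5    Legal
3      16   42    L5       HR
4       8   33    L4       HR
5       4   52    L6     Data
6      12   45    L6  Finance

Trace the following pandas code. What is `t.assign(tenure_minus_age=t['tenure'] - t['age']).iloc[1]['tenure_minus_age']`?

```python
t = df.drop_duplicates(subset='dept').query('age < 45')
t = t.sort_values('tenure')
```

-26

drop duplicate dept (keep=first):
   tenure  age level     dept
0      15   50    L7    Legal
1      12   39    L4     Data
3      16   42    L5       HR
6      12   45    L6  Finance
filter rows where age < 45:
   tenure  age level  dept
1      12   39    L4  Data
3      16   42    L5    HR
sort by tenure:
   tenure  age level  dept
1      12   39    L4  Data
3      16   42    L5    HR
add column tenure_minus_age = t['tenure'] - t['age']:
   tenure  age level  dept  tenure_minus_age
1      12   39    L4  Data               -27
3      16   42    L5    HR               -26
Hence -26.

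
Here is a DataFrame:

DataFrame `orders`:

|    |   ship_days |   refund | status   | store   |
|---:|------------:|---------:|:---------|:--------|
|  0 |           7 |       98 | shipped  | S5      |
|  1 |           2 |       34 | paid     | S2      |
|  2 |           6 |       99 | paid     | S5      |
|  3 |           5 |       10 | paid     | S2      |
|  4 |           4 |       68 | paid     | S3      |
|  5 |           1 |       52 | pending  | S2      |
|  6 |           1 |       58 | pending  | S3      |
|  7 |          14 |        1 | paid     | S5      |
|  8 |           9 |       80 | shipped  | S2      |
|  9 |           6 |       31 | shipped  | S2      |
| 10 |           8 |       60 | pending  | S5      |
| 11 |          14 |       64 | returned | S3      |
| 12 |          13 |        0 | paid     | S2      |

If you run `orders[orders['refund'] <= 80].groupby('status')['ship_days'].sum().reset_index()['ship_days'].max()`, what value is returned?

filter rows where refund <= 80:
    ship_days  refund    status store
1           2      34      paid    S2
3           5      10      paid    S2
4           4      68      paid    S3
5           1      52   pending    S2
6           1      58   pending    S3
7          14       1      paid    S5
8           9      80   shipped    S2
9           6      31   shipped    S2
10          8      60   pending    S5
11         14      64  returned    S3
12         13       0      paid    S2
group by status, sum of ship_days:
status
paid        38
pending     10
returned    14
shipped     15
Name: ship_days, dtype: int64
reset_index():
     status  ship_days
0      paid         38
1   pending         10
2  returned         14
3   shipped         15
Hence 38.

38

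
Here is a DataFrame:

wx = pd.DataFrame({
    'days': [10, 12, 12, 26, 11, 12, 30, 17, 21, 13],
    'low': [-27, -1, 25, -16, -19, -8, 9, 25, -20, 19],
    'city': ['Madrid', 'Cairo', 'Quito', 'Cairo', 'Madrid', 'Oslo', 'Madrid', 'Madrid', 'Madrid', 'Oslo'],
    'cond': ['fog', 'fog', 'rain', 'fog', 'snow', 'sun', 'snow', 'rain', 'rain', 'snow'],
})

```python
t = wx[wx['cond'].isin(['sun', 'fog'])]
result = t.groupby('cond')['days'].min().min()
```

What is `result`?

filter rows where cond in ['sun', 'fog']:
   days  low    city cond
0    10  -27  Madrid  fog
1    12   -1   Cairo  fog
3    26  -16   Cairo  fog
5    12   -8    Oslo  sun
group by cond, min of days:
cond
fog    10
sun    12
Name: days, dtype: int64
Finally, min of the resulting series = 10.

10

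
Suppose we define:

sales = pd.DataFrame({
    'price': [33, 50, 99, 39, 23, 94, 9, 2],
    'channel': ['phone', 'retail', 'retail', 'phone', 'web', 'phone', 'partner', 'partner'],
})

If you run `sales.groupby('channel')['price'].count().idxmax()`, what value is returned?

group by channel, count of price:
channel
partner    2
phone      3
retail     2
web        1
Name: price, dtype: int64

phone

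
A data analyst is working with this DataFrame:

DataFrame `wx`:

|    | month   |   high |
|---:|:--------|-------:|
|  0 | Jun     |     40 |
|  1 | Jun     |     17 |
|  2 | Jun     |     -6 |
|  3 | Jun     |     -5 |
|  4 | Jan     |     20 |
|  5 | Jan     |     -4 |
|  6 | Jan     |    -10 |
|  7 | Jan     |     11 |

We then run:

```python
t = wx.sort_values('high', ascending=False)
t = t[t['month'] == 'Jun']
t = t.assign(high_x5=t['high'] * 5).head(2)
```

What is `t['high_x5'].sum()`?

sort by high descending:
  month  high
0   Jun    40
4   Jan    20
1   Jun    17
7   Jan    11
5   Jan    -4
3   Jun    -5
2   Jun    -6
6   Jan   -10
filter rows where month == 'Jun':
  month  high
0   Jun    40
1   Jun    17
3   Jun    -5
2   Jun    -6
add column high_x5 = t['high'] * 5:
  month  high  high_x5
0   Jun    40      200
1   Jun    17       85
3   Jun    -5      -25
2   Jun    -6      -30
take first 2 rows:
  month  high  high_x5
0   Jun    40      200
1   Jun    17       85
Finally, sum of column 'high_x5' = 285.

285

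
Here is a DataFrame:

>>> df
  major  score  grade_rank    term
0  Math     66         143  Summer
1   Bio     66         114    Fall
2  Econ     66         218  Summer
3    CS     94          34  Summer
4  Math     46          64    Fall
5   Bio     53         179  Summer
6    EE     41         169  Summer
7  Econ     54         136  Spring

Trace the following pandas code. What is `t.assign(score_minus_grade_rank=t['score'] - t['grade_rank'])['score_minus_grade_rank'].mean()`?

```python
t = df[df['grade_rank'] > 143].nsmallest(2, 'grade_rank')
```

-127.0

filter rows where grade_rank > 143:
  major  score  grade_rank    term
2  Econ     66         218  Summer
5   Bio     53         179  Summer
6    EE     41         169  Summer
take 2 rows with smallest grade_rank:
  major  score  grade_rank    term
6    EE     41         169  Summer
5   Bio     53         179  Summer
add column score_minus_grade_rank = t['score'] - t['grade_rank']:
  major  score  grade_rank    term  score_minus_grade_rank
6    EE     41         169  Summer                    -128
5   Bio     53         179  Summer                    -126
mean of column 'score_minus_grade_rank' → -127.0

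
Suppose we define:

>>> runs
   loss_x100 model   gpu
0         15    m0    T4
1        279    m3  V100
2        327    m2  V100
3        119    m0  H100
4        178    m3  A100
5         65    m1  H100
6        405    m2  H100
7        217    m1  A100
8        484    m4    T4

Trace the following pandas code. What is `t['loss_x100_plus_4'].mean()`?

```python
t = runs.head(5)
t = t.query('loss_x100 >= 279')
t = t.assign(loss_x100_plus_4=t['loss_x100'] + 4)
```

307.0

take first 5 rows:
   loss_x100 model   gpu
0         15    m0    T4
1        279    m3  V100
2        327    m2  V100
3        119    m0  H100
4        178    m3  A100
filter rows where loss_x100 >= 279:
   loss_x100 model   gpu
1        279    m3  V100
2        327    m2  V100
add column loss_x100_plus_4 = t['loss_x100'] + 4:
   loss_x100 model   gpu  loss_x100_plus_4
1        279    m3  V100               283
2        327    m2  V100               331
mean of column 'loss_x100_plus_4' → 307.0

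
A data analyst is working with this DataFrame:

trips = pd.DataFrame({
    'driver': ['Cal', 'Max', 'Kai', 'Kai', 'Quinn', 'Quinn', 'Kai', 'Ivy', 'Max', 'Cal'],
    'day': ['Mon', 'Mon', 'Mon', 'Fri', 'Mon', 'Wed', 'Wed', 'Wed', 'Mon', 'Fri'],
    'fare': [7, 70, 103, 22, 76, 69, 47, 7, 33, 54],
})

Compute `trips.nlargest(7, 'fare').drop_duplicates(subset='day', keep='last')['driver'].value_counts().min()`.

take 7 rows with largest fare:
  driver  day  fare
2    Kai  Mon   103
4  Quinn  Mon    76
1    Max  Mon    70
5  Quinn  Wed    69
9    Cal  Fri    54
6    Kai  Wed    47
8    Max  Mon    33
drop duplicate day (keep=last):
  driver  day  fare
9    Cal  Fri    54
6    Kai  Wed    47
8    Max  Mon    33
value_counts of driver:
driver
Cal    1
Kai    1
Max    1
Name: count, dtype: int64

1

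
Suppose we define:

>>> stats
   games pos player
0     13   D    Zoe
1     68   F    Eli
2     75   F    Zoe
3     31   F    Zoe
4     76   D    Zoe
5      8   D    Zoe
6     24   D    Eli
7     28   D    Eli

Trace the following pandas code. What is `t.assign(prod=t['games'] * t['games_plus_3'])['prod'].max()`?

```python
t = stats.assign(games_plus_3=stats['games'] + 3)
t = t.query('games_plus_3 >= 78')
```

6004

add column games_plus_3 = stats['games'] + 3:
   games pos player  games_plus_3
0     13   D    Zoe            16
1     68   F    Eli            71
2     75   F    Zoe            78
3     31   F    Zoe            34
4     76   D    Zoe            79
5      8   D    Zoe            11
6     24   D    Eli            27
7     28   D    Eli            31
filter rows where games_plus_3 >= 78:
   games pos player  games_plus_3
2     75   F    Zoe            78
4     76   D    Zoe            79
add column prod = t['games'] * t['games_plus_3']:
   games pos player  games_plus_3  prod
2     75   F    Zoe            78  5850
4     76   D    Zoe            79  6004
Finally, max of column 'prod' = 6004.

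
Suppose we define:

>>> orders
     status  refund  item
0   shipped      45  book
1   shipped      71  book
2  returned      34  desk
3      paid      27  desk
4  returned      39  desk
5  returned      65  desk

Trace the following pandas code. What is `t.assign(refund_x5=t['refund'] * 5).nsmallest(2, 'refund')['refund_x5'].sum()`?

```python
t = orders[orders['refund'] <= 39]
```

filter rows where refund <= 39:
     status  refund  item
2  returned      34  desk
3      paid      27  desk
4  returned      39  desk
add column refund_x5 = t['refund'] * 5:
     status  refund  item  refund_x5
2  returned      34  desk        170
3      paid      27  desk        135
4  returned      39  desk        195
take 2 rows with smallest refund:
     status  refund  item  refund_x5
3      paid      27  desk        135
2  returned      34  desk        170

305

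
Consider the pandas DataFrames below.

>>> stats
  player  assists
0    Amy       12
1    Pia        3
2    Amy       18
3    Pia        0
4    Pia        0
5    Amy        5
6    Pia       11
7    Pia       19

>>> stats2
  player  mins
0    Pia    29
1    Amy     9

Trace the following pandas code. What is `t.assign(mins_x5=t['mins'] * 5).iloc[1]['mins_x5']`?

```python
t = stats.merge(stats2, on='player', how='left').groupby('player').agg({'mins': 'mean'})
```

145.0

merge on 'player' (how='left') → 8 rows:
  player  assists  mins
0    Amy       12     9
1    Pia        3    29
2    Amy       18     9
3    Pia        0    29
4    Pia        0    29
5    Amy        5     9
6    Pia       11    29
7    Pia       19    29
group by player, mean of mins:
        mins
player      
Amy      9.0
Pia     29.0
add column mins_x5 = t['mins'] * 5:
        mins  mins_x5
player               
Amy      9.0     45.0
Pia     29.0    145.0
The value at position 1, column 'mins_x5' is 145.0.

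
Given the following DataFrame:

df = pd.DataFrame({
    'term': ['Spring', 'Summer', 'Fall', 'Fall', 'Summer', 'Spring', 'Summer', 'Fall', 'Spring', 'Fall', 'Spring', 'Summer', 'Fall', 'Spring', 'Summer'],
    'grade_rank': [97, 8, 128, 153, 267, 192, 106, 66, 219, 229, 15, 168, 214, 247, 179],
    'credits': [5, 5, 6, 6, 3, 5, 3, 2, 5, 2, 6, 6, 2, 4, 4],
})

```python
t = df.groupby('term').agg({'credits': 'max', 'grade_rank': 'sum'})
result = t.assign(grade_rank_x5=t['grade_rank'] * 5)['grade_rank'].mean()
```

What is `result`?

group by term: max(credits), sum(grade_rank):
        credits  grade_rank
term                       
Fall          6         790
Spring        6         770
Summer        6         728
add column grade_rank_x5 = t['grade_rank'] * 5:
        credits  grade_rank  grade_rank_x5
term                                      
Fall          6         790           3950
Spring        6         770           3850
Summer        6         728           3640
So mean() = 762.666666667.

762.666666667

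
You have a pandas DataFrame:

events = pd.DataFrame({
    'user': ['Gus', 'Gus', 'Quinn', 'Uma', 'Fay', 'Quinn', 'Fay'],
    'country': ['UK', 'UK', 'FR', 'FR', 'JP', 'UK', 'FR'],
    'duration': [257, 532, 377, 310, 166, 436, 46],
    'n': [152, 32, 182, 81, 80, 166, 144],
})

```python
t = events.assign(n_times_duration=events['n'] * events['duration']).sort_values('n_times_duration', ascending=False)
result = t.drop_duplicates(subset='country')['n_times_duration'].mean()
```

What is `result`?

51423.3333333

add column n_times_duration = events['n'] * events['duration']:
    user country  duration    n  n_times_duration
0    Gus      UK       257  152             39064
1    Gus      UK       532   32             17024
2  Quinn      FR       377  182             68614
3    Uma      FR       310   81             25110
4    Fay      JP       166   80             13280
5  Quinn      UK       436  166             72376
6    Fay      FR        46  144              6624
sort by n_times_duration descending:
    user country  duration    n  n_times_duration
5  Quinn      UK       436  166             72376
2  Quinn      FR       377  182             68614
0    Gus      UK       257  152             39064
3    Uma      FR       310   81             25110
1    Gus      UK       532   32             17024
4    Fay      JP       166   80             13280
6    Fay      FR        46  144              6624
drop duplicate country (keep=first):
    user country  duration    n  n_times_duration
5  Quinn      UK       436  166             72376
2  Quinn      FR       377  182             68614
4    Fay      JP       166   80             13280
mean of column 'n_times_duration' → 51423.3333333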